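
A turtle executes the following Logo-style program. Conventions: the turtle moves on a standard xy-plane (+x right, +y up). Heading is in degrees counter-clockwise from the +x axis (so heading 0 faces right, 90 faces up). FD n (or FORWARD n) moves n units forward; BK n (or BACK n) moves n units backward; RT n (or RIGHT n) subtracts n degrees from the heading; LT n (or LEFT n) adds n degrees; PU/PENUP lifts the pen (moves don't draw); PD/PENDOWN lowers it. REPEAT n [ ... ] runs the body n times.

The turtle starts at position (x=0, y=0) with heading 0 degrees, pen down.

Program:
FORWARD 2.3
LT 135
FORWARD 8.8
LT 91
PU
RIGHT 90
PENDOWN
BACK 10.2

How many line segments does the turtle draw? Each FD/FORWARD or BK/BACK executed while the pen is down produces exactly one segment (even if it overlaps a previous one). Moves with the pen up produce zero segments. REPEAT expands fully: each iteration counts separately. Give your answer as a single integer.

Answer: 3

Derivation:
Executing turtle program step by step:
Start: pos=(0,0), heading=0, pen down
FD 2.3: (0,0) -> (2.3,0) [heading=0, draw]
LT 135: heading 0 -> 135
FD 8.8: (2.3,0) -> (-3.923,6.223) [heading=135, draw]
LT 91: heading 135 -> 226
PU: pen up
RT 90: heading 226 -> 136
PD: pen down
BK 10.2: (-3.923,6.223) -> (3.415,-0.863) [heading=136, draw]
Final: pos=(3.415,-0.863), heading=136, 3 segment(s) drawn
Segments drawn: 3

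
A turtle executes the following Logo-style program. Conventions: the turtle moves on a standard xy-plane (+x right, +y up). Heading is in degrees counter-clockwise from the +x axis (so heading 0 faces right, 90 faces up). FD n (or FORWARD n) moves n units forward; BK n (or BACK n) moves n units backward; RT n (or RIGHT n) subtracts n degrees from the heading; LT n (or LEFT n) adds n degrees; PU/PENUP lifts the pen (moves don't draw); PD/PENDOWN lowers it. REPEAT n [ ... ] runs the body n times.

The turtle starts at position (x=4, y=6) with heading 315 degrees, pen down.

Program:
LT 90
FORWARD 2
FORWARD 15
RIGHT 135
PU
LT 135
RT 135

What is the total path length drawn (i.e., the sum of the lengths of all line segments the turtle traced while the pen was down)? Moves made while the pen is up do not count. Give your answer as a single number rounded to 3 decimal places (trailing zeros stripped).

Executing turtle program step by step:
Start: pos=(4,6), heading=315, pen down
LT 90: heading 315 -> 45
FD 2: (4,6) -> (5.414,7.414) [heading=45, draw]
FD 15: (5.414,7.414) -> (16.021,18.021) [heading=45, draw]
RT 135: heading 45 -> 270
PU: pen up
LT 135: heading 270 -> 45
RT 135: heading 45 -> 270
Final: pos=(16.021,18.021), heading=270, 2 segment(s) drawn

Segment lengths:
  seg 1: (4,6) -> (5.414,7.414), length = 2
  seg 2: (5.414,7.414) -> (16.021,18.021), length = 15
Total = 17

Answer: 17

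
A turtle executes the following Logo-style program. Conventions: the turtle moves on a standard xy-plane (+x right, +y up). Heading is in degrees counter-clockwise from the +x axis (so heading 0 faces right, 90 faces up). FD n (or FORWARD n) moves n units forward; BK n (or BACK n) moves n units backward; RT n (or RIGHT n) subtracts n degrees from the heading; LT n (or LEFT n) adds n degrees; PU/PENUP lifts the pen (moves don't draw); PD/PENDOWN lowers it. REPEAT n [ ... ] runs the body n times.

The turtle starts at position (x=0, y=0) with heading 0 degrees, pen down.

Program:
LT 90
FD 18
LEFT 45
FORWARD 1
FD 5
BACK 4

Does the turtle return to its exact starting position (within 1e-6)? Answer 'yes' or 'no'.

Executing turtle program step by step:
Start: pos=(0,0), heading=0, pen down
LT 90: heading 0 -> 90
FD 18: (0,0) -> (0,18) [heading=90, draw]
LT 45: heading 90 -> 135
FD 1: (0,18) -> (-0.707,18.707) [heading=135, draw]
FD 5: (-0.707,18.707) -> (-4.243,22.243) [heading=135, draw]
BK 4: (-4.243,22.243) -> (-1.414,19.414) [heading=135, draw]
Final: pos=(-1.414,19.414), heading=135, 4 segment(s) drawn

Start position: (0, 0)
Final position: (-1.414, 19.414)
Distance = 19.466; >= 1e-6 -> NOT closed

Answer: no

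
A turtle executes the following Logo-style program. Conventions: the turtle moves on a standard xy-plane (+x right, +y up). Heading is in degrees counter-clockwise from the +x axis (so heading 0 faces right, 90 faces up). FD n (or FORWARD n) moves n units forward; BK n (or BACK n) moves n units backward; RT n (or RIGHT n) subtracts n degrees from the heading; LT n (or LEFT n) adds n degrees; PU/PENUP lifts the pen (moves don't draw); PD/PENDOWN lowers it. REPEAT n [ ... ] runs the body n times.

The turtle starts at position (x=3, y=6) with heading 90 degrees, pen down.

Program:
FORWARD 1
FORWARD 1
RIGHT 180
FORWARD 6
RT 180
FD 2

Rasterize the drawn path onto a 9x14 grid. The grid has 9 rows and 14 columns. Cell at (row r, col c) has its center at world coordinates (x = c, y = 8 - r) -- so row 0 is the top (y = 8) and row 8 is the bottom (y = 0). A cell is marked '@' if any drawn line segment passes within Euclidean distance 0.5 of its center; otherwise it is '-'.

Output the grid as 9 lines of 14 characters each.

Segment 0: (3,6) -> (3,7)
Segment 1: (3,7) -> (3,8)
Segment 2: (3,8) -> (3,2)
Segment 3: (3,2) -> (3,4)

Answer: ---@----------
---@----------
---@----------
---@----------
---@----------
---@----------
---@----------
--------------
--------------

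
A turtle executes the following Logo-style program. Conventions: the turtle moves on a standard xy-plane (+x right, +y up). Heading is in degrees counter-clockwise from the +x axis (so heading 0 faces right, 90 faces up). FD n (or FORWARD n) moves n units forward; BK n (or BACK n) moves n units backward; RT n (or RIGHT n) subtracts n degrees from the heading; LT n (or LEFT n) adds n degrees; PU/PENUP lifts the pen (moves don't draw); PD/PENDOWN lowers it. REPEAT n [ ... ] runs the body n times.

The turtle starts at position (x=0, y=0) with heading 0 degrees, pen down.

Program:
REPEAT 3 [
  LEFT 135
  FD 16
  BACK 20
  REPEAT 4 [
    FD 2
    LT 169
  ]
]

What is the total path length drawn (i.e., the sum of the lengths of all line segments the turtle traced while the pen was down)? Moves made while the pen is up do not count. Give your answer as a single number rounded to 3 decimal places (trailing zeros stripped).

Answer: 132

Derivation:
Executing turtle program step by step:
Start: pos=(0,0), heading=0, pen down
REPEAT 3 [
  -- iteration 1/3 --
  LT 135: heading 0 -> 135
  FD 16: (0,0) -> (-11.314,11.314) [heading=135, draw]
  BK 20: (-11.314,11.314) -> (2.828,-2.828) [heading=135, draw]
  REPEAT 4 [
    -- iteration 1/4 --
    FD 2: (2.828,-2.828) -> (1.414,-1.414) [heading=135, draw]
    LT 169: heading 135 -> 304
    -- iteration 2/4 --
    FD 2: (1.414,-1.414) -> (2.533,-3.072) [heading=304, draw]
    LT 169: heading 304 -> 113
    -- iteration 3/4 --
    FD 2: (2.533,-3.072) -> (1.751,-1.231) [heading=113, draw]
    LT 169: heading 113 -> 282
    -- iteration 4/4 --
    FD 2: (1.751,-1.231) -> (2.167,-3.188) [heading=282, draw]
    LT 169: heading 282 -> 91
  ]
  -- iteration 2/3 --
  LT 135: heading 91 -> 226
  FD 16: (2.167,-3.188) -> (-8.948,-14.697) [heading=226, draw]
  BK 20: (-8.948,-14.697) -> (4.946,-0.31) [heading=226, draw]
  REPEAT 4 [
    -- iteration 1/4 --
    FD 2: (4.946,-0.31) -> (3.556,-1.749) [heading=226, draw]
    LT 169: heading 226 -> 35
    -- iteration 2/4 --
    FD 2: (3.556,-1.749) -> (5.195,-0.602) [heading=35, draw]
    LT 169: heading 35 -> 204
    -- iteration 3/4 --
    FD 2: (5.195,-0.602) -> (3.367,-1.415) [heading=204, draw]
    LT 169: heading 204 -> 13
    -- iteration 4/4 --
    FD 2: (3.367,-1.415) -> (5.316,-0.965) [heading=13, draw]
    LT 169: heading 13 -> 182
  ]
  -- iteration 3/3 --
  LT 135: heading 182 -> 317
  FD 16: (5.316,-0.965) -> (17.018,-11.877) [heading=317, draw]
  BK 20: (17.018,-11.877) -> (2.391,1.763) [heading=317, draw]
  REPEAT 4 [
    -- iteration 1/4 --
    FD 2: (2.391,1.763) -> (3.854,0.399) [heading=317, draw]
    LT 169: heading 317 -> 126
    -- iteration 2/4 --
    FD 2: (3.854,0.399) -> (2.678,2.017) [heading=126, draw]
    LT 169: heading 126 -> 295
    -- iteration 3/4 --
    FD 2: (2.678,2.017) -> (3.523,0.204) [heading=295, draw]
    LT 169: heading 295 -> 104
    -- iteration 4/4 --
    FD 2: (3.523,0.204) -> (3.039,2.145) [heading=104, draw]
    LT 169: heading 104 -> 273
  ]
]
Final: pos=(3.039,2.145), heading=273, 18 segment(s) drawn

Segment lengths:
  seg 1: (0,0) -> (-11.314,11.314), length = 16
  seg 2: (-11.314,11.314) -> (2.828,-2.828), length = 20
  seg 3: (2.828,-2.828) -> (1.414,-1.414), length = 2
  seg 4: (1.414,-1.414) -> (2.533,-3.072), length = 2
  seg 5: (2.533,-3.072) -> (1.751,-1.231), length = 2
  seg 6: (1.751,-1.231) -> (2.167,-3.188), length = 2
  seg 7: (2.167,-3.188) -> (-8.948,-14.697), length = 16
  seg 8: (-8.948,-14.697) -> (4.946,-0.31), length = 20
  seg 9: (4.946,-0.31) -> (3.556,-1.749), length = 2
  seg 10: (3.556,-1.749) -> (5.195,-0.602), length = 2
  seg 11: (5.195,-0.602) -> (3.367,-1.415), length = 2
  seg 12: (3.367,-1.415) -> (5.316,-0.965), length = 2
  seg 13: (5.316,-0.965) -> (17.018,-11.877), length = 16
  seg 14: (17.018,-11.877) -> (2.391,1.763), length = 20
  seg 15: (2.391,1.763) -> (3.854,0.399), length = 2
  seg 16: (3.854,0.399) -> (2.678,2.017), length = 2
  seg 17: (2.678,2.017) -> (3.523,0.204), length = 2
  seg 18: (3.523,0.204) -> (3.039,2.145), length = 2
Total = 132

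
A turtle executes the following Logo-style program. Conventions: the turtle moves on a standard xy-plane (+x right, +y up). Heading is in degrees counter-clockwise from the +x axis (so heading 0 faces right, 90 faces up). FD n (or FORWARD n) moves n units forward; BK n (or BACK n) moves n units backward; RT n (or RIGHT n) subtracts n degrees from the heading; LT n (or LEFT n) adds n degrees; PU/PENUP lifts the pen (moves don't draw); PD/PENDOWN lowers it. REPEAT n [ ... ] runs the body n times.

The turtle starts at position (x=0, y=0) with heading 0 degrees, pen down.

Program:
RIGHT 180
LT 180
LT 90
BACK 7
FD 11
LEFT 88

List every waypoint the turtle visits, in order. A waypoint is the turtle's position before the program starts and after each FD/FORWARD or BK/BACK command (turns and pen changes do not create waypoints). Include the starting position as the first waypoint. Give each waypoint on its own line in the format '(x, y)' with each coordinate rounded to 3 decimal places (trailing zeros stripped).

Answer: (0, 0)
(0, -7)
(0, 4)

Derivation:
Executing turtle program step by step:
Start: pos=(0,0), heading=0, pen down
RT 180: heading 0 -> 180
LT 180: heading 180 -> 0
LT 90: heading 0 -> 90
BK 7: (0,0) -> (0,-7) [heading=90, draw]
FD 11: (0,-7) -> (0,4) [heading=90, draw]
LT 88: heading 90 -> 178
Final: pos=(0,4), heading=178, 2 segment(s) drawn
Waypoints (3 total):
(0, 0)
(0, -7)
(0, 4)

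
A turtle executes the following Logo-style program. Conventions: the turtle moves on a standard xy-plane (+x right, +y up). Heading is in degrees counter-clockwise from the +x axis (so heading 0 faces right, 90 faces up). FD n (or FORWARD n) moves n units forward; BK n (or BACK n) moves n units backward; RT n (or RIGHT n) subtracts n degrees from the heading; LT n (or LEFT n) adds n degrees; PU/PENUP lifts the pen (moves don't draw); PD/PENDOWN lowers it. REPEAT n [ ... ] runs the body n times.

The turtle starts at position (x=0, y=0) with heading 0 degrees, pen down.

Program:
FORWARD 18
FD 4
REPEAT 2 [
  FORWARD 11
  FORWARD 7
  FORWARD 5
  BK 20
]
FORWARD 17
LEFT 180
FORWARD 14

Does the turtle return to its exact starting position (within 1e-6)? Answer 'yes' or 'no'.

Executing turtle program step by step:
Start: pos=(0,0), heading=0, pen down
FD 18: (0,0) -> (18,0) [heading=0, draw]
FD 4: (18,0) -> (22,0) [heading=0, draw]
REPEAT 2 [
  -- iteration 1/2 --
  FD 11: (22,0) -> (33,0) [heading=0, draw]
  FD 7: (33,0) -> (40,0) [heading=0, draw]
  FD 5: (40,0) -> (45,0) [heading=0, draw]
  BK 20: (45,0) -> (25,0) [heading=0, draw]
  -- iteration 2/2 --
  FD 11: (25,0) -> (36,0) [heading=0, draw]
  FD 7: (36,0) -> (43,0) [heading=0, draw]
  FD 5: (43,0) -> (48,0) [heading=0, draw]
  BK 20: (48,0) -> (28,0) [heading=0, draw]
]
FD 17: (28,0) -> (45,0) [heading=0, draw]
LT 180: heading 0 -> 180
FD 14: (45,0) -> (31,0) [heading=180, draw]
Final: pos=(31,0), heading=180, 12 segment(s) drawn

Start position: (0, 0)
Final position: (31, 0)
Distance = 31; >= 1e-6 -> NOT closed

Answer: no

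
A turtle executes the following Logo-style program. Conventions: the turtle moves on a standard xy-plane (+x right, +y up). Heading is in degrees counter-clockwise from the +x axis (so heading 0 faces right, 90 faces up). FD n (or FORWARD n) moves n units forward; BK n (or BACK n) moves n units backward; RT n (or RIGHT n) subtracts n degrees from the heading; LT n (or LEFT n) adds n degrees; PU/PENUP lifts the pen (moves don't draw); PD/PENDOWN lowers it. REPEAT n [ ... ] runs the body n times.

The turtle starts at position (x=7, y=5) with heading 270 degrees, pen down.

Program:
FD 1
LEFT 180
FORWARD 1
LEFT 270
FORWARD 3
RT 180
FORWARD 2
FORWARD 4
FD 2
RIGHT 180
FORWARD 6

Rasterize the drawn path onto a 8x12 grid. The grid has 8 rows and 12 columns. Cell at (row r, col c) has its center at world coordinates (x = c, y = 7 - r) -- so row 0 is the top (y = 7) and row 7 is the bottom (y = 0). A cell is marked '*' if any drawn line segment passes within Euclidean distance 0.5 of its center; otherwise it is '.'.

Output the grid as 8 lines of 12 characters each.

Segment 0: (7,5) -> (7,4)
Segment 1: (7,4) -> (7,5)
Segment 2: (7,5) -> (10,5)
Segment 3: (10,5) -> (8,5)
Segment 4: (8,5) -> (4,5)
Segment 5: (4,5) -> (2,5)
Segment 6: (2,5) -> (8,5)

Answer: ............
............
..*********.
.......*....
............
............
............
............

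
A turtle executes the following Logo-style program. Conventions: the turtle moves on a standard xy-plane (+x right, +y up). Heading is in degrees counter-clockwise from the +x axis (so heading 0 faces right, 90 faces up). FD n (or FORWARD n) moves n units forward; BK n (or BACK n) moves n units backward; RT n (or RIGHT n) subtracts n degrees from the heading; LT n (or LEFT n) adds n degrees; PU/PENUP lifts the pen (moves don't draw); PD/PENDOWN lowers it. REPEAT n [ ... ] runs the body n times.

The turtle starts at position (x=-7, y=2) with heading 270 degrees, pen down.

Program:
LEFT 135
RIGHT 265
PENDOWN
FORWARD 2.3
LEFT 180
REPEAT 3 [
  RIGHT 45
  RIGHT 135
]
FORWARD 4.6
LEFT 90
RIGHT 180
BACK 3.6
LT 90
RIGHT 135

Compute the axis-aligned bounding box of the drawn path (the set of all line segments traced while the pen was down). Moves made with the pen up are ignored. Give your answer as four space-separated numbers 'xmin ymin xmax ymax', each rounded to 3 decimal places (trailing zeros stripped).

Answer: -14.6 2 -7 6.435

Derivation:
Executing turtle program step by step:
Start: pos=(-7,2), heading=270, pen down
LT 135: heading 270 -> 45
RT 265: heading 45 -> 140
PD: pen down
FD 2.3: (-7,2) -> (-8.762,3.478) [heading=140, draw]
LT 180: heading 140 -> 320
REPEAT 3 [
  -- iteration 1/3 --
  RT 45: heading 320 -> 275
  RT 135: heading 275 -> 140
  -- iteration 2/3 --
  RT 45: heading 140 -> 95
  RT 135: heading 95 -> 320
  -- iteration 3/3 --
  RT 45: heading 320 -> 275
  RT 135: heading 275 -> 140
]
FD 4.6: (-8.762,3.478) -> (-12.286,6.435) [heading=140, draw]
LT 90: heading 140 -> 230
RT 180: heading 230 -> 50
BK 3.6: (-12.286,6.435) -> (-14.6,3.677) [heading=50, draw]
LT 90: heading 50 -> 140
RT 135: heading 140 -> 5
Final: pos=(-14.6,3.677), heading=5, 3 segment(s) drawn

Segment endpoints: x in {-14.6, -12.286, -8.762, -7}, y in {2, 3.478, 3.677, 6.435}
xmin=-14.6, ymin=2, xmax=-7, ymax=6.435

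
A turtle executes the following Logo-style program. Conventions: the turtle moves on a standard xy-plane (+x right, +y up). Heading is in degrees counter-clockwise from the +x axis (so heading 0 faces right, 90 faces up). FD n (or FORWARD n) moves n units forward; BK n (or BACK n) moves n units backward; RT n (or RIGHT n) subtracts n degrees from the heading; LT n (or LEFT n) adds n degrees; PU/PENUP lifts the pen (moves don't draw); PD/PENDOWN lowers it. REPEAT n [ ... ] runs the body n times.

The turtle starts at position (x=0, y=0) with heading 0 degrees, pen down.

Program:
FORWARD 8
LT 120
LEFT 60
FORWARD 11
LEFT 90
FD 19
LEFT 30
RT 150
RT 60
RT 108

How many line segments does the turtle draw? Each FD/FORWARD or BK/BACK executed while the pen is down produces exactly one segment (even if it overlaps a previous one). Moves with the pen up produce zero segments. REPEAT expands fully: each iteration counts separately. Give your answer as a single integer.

Executing turtle program step by step:
Start: pos=(0,0), heading=0, pen down
FD 8: (0,0) -> (8,0) [heading=0, draw]
LT 120: heading 0 -> 120
LT 60: heading 120 -> 180
FD 11: (8,0) -> (-3,0) [heading=180, draw]
LT 90: heading 180 -> 270
FD 19: (-3,0) -> (-3,-19) [heading=270, draw]
LT 30: heading 270 -> 300
RT 150: heading 300 -> 150
RT 60: heading 150 -> 90
RT 108: heading 90 -> 342
Final: pos=(-3,-19), heading=342, 3 segment(s) drawn
Segments drawn: 3

Answer: 3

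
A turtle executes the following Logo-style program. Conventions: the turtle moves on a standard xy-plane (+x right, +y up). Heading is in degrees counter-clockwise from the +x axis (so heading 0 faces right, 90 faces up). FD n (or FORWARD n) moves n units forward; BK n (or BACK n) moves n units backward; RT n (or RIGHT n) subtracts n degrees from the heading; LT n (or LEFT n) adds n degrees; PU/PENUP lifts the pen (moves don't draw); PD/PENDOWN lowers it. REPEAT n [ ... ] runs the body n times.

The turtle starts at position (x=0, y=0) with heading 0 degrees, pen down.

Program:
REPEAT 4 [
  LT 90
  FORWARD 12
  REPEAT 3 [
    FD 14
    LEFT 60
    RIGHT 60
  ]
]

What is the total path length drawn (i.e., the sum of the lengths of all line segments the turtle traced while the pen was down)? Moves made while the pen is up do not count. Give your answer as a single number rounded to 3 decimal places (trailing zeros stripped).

Answer: 216

Derivation:
Executing turtle program step by step:
Start: pos=(0,0), heading=0, pen down
REPEAT 4 [
  -- iteration 1/4 --
  LT 90: heading 0 -> 90
  FD 12: (0,0) -> (0,12) [heading=90, draw]
  REPEAT 3 [
    -- iteration 1/3 --
    FD 14: (0,12) -> (0,26) [heading=90, draw]
    LT 60: heading 90 -> 150
    RT 60: heading 150 -> 90
    -- iteration 2/3 --
    FD 14: (0,26) -> (0,40) [heading=90, draw]
    LT 60: heading 90 -> 150
    RT 60: heading 150 -> 90
    -- iteration 3/3 --
    FD 14: (0,40) -> (0,54) [heading=90, draw]
    LT 60: heading 90 -> 150
    RT 60: heading 150 -> 90
  ]
  -- iteration 2/4 --
  LT 90: heading 90 -> 180
  FD 12: (0,54) -> (-12,54) [heading=180, draw]
  REPEAT 3 [
    -- iteration 1/3 --
    FD 14: (-12,54) -> (-26,54) [heading=180, draw]
    LT 60: heading 180 -> 240
    RT 60: heading 240 -> 180
    -- iteration 2/3 --
    FD 14: (-26,54) -> (-40,54) [heading=180, draw]
    LT 60: heading 180 -> 240
    RT 60: heading 240 -> 180
    -- iteration 3/3 --
    FD 14: (-40,54) -> (-54,54) [heading=180, draw]
    LT 60: heading 180 -> 240
    RT 60: heading 240 -> 180
  ]
  -- iteration 3/4 --
  LT 90: heading 180 -> 270
  FD 12: (-54,54) -> (-54,42) [heading=270, draw]
  REPEAT 3 [
    -- iteration 1/3 --
    FD 14: (-54,42) -> (-54,28) [heading=270, draw]
    LT 60: heading 270 -> 330
    RT 60: heading 330 -> 270
    -- iteration 2/3 --
    FD 14: (-54,28) -> (-54,14) [heading=270, draw]
    LT 60: heading 270 -> 330
    RT 60: heading 330 -> 270
    -- iteration 3/3 --
    FD 14: (-54,14) -> (-54,0) [heading=270, draw]
    LT 60: heading 270 -> 330
    RT 60: heading 330 -> 270
  ]
  -- iteration 4/4 --
  LT 90: heading 270 -> 0
  FD 12: (-54,0) -> (-42,0) [heading=0, draw]
  REPEAT 3 [
    -- iteration 1/3 --
    FD 14: (-42,0) -> (-28,0) [heading=0, draw]
    LT 60: heading 0 -> 60
    RT 60: heading 60 -> 0
    -- iteration 2/3 --
    FD 14: (-28,0) -> (-14,0) [heading=0, draw]
    LT 60: heading 0 -> 60
    RT 60: heading 60 -> 0
    -- iteration 3/3 --
    FD 14: (-14,0) -> (0,0) [heading=0, draw]
    LT 60: heading 0 -> 60
    RT 60: heading 60 -> 0
  ]
]
Final: pos=(0,0), heading=0, 16 segment(s) drawn

Segment lengths:
  seg 1: (0,0) -> (0,12), length = 12
  seg 2: (0,12) -> (0,26), length = 14
  seg 3: (0,26) -> (0,40), length = 14
  seg 4: (0,40) -> (0,54), length = 14
  seg 5: (0,54) -> (-12,54), length = 12
  seg 6: (-12,54) -> (-26,54), length = 14
  seg 7: (-26,54) -> (-40,54), length = 14
  seg 8: (-40,54) -> (-54,54), length = 14
  seg 9: (-54,54) -> (-54,42), length = 12
  seg 10: (-54,42) -> (-54,28), length = 14
  seg 11: (-54,28) -> (-54,14), length = 14
  seg 12: (-54,14) -> (-54,0), length = 14
  seg 13: (-54,0) -> (-42,0), length = 12
  seg 14: (-42,0) -> (-28,0), length = 14
  seg 15: (-28,0) -> (-14,0), length = 14
  seg 16: (-14,0) -> (0,0), length = 14
Total = 216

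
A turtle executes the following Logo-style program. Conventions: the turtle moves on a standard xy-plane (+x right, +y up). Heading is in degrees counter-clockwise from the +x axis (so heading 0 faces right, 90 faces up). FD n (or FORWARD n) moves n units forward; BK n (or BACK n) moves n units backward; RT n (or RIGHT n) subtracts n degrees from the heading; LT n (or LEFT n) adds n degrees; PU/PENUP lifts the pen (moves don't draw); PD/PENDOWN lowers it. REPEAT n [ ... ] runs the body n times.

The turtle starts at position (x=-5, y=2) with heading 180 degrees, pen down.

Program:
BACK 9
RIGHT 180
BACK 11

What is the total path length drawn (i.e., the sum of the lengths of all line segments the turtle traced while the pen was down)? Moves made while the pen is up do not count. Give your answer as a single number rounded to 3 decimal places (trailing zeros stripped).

Answer: 20

Derivation:
Executing turtle program step by step:
Start: pos=(-5,2), heading=180, pen down
BK 9: (-5,2) -> (4,2) [heading=180, draw]
RT 180: heading 180 -> 0
BK 11: (4,2) -> (-7,2) [heading=0, draw]
Final: pos=(-7,2), heading=0, 2 segment(s) drawn

Segment lengths:
  seg 1: (-5,2) -> (4,2), length = 9
  seg 2: (4,2) -> (-7,2), length = 11
Total = 20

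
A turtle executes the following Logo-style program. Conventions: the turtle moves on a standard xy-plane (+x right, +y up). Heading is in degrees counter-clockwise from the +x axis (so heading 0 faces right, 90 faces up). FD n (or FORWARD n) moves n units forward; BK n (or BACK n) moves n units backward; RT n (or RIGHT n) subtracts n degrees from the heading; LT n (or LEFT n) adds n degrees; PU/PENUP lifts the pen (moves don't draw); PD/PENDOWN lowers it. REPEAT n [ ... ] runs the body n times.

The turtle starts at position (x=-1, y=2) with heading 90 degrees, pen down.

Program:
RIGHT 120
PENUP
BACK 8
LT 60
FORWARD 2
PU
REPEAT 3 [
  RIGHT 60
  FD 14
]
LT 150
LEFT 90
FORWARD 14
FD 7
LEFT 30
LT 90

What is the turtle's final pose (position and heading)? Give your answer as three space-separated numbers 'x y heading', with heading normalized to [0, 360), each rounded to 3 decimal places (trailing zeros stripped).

Answer: -6.196 0 210

Derivation:
Executing turtle program step by step:
Start: pos=(-1,2), heading=90, pen down
RT 120: heading 90 -> 330
PU: pen up
BK 8: (-1,2) -> (-7.928,6) [heading=330, move]
LT 60: heading 330 -> 30
FD 2: (-7.928,6) -> (-6.196,7) [heading=30, move]
PU: pen up
REPEAT 3 [
  -- iteration 1/3 --
  RT 60: heading 30 -> 330
  FD 14: (-6.196,7) -> (5.928,0) [heading=330, move]
  -- iteration 2/3 --
  RT 60: heading 330 -> 270
  FD 14: (5.928,0) -> (5.928,-14) [heading=270, move]
  -- iteration 3/3 --
  RT 60: heading 270 -> 210
  FD 14: (5.928,-14) -> (-6.196,-21) [heading=210, move]
]
LT 150: heading 210 -> 0
LT 90: heading 0 -> 90
FD 14: (-6.196,-21) -> (-6.196,-7) [heading=90, move]
FD 7: (-6.196,-7) -> (-6.196,0) [heading=90, move]
LT 30: heading 90 -> 120
LT 90: heading 120 -> 210
Final: pos=(-6.196,0), heading=210, 0 segment(s) drawn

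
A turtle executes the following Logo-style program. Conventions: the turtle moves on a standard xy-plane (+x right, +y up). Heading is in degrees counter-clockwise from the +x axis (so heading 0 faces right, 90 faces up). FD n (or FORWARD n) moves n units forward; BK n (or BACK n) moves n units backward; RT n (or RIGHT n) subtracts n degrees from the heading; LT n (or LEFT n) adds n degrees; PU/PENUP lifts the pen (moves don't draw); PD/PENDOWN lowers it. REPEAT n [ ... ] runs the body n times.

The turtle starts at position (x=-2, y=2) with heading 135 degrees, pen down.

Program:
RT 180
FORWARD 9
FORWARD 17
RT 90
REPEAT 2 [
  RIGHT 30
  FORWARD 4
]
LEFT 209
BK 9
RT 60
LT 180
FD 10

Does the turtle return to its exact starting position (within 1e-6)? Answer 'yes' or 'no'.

Executing turtle program step by step:
Start: pos=(-2,2), heading=135, pen down
RT 180: heading 135 -> 315
FD 9: (-2,2) -> (4.364,-4.364) [heading=315, draw]
FD 17: (4.364,-4.364) -> (16.385,-16.385) [heading=315, draw]
RT 90: heading 315 -> 225
REPEAT 2 [
  -- iteration 1/2 --
  RT 30: heading 225 -> 195
  FD 4: (16.385,-16.385) -> (12.521,-17.42) [heading=195, draw]
  -- iteration 2/2 --
  RT 30: heading 195 -> 165
  FD 4: (12.521,-17.42) -> (8.657,-16.385) [heading=165, draw]
]
LT 209: heading 165 -> 14
BK 9: (8.657,-16.385) -> (-0.075,-18.562) [heading=14, draw]
RT 60: heading 14 -> 314
LT 180: heading 314 -> 134
FD 10: (-0.075,-18.562) -> (-7.022,-11.369) [heading=134, draw]
Final: pos=(-7.022,-11.369), heading=134, 6 segment(s) drawn

Start position: (-2, 2)
Final position: (-7.022, -11.369)
Distance = 14.281; >= 1e-6 -> NOT closed

Answer: no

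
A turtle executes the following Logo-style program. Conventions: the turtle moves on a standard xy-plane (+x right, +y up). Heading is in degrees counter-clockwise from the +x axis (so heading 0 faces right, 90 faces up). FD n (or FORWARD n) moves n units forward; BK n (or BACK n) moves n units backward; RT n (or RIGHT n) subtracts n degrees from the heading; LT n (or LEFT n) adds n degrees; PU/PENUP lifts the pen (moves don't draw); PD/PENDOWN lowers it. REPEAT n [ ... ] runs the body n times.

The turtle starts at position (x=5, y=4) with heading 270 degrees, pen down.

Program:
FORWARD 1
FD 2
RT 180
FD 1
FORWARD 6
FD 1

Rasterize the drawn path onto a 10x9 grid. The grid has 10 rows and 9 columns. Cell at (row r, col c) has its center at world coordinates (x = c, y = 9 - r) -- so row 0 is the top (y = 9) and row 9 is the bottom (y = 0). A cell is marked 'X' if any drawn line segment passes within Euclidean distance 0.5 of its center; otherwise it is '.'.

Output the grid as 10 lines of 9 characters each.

Segment 0: (5,4) -> (5,3)
Segment 1: (5,3) -> (5,1)
Segment 2: (5,1) -> (5,2)
Segment 3: (5,2) -> (5,8)
Segment 4: (5,8) -> (5,9)

Answer: .....X...
.....X...
.....X...
.....X...
.....X...
.....X...
.....X...
.....X...
.....X...
.........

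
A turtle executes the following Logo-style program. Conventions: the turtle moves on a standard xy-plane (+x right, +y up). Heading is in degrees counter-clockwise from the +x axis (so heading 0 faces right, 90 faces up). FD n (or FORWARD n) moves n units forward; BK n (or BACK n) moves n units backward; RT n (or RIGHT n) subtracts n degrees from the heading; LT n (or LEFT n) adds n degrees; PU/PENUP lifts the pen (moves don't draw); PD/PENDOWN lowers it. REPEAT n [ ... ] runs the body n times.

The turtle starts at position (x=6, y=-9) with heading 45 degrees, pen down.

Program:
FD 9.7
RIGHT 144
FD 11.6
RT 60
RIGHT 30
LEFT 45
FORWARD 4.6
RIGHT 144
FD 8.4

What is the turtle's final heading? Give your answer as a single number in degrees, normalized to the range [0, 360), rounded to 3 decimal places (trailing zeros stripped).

Executing turtle program step by step:
Start: pos=(6,-9), heading=45, pen down
FD 9.7: (6,-9) -> (12.859,-2.141) [heading=45, draw]
RT 144: heading 45 -> 261
FD 11.6: (12.859,-2.141) -> (11.044,-13.598) [heading=261, draw]
RT 60: heading 261 -> 201
RT 30: heading 201 -> 171
LT 45: heading 171 -> 216
FD 4.6: (11.044,-13.598) -> (7.323,-16.302) [heading=216, draw]
RT 144: heading 216 -> 72
FD 8.4: (7.323,-16.302) -> (9.919,-8.313) [heading=72, draw]
Final: pos=(9.919,-8.313), heading=72, 4 segment(s) drawn

Answer: 72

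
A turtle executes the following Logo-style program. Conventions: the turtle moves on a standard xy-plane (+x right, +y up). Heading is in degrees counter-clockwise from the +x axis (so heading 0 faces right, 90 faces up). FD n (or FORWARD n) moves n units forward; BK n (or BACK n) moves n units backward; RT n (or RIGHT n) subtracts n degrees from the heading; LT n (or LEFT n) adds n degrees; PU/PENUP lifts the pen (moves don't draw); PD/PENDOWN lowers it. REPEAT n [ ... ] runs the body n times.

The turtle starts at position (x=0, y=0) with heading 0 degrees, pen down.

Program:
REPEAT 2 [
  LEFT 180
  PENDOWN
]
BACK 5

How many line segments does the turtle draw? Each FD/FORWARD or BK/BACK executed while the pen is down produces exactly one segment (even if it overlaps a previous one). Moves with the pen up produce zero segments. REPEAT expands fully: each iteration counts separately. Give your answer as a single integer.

Executing turtle program step by step:
Start: pos=(0,0), heading=0, pen down
REPEAT 2 [
  -- iteration 1/2 --
  LT 180: heading 0 -> 180
  PD: pen down
  -- iteration 2/2 --
  LT 180: heading 180 -> 0
  PD: pen down
]
BK 5: (0,0) -> (-5,0) [heading=0, draw]
Final: pos=(-5,0), heading=0, 1 segment(s) drawn
Segments drawn: 1

Answer: 1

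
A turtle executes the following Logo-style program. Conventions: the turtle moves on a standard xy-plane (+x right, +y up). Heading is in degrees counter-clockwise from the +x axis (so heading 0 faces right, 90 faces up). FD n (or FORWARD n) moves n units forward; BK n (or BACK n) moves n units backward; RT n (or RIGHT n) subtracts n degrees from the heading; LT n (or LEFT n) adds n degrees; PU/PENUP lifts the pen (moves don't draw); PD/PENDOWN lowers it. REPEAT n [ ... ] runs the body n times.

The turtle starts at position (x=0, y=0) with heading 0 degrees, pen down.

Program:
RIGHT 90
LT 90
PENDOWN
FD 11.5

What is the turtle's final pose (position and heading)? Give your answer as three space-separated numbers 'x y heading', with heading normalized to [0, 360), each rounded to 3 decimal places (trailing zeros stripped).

Executing turtle program step by step:
Start: pos=(0,0), heading=0, pen down
RT 90: heading 0 -> 270
LT 90: heading 270 -> 0
PD: pen down
FD 11.5: (0,0) -> (11.5,0) [heading=0, draw]
Final: pos=(11.5,0), heading=0, 1 segment(s) drawn

Answer: 11.5 0 0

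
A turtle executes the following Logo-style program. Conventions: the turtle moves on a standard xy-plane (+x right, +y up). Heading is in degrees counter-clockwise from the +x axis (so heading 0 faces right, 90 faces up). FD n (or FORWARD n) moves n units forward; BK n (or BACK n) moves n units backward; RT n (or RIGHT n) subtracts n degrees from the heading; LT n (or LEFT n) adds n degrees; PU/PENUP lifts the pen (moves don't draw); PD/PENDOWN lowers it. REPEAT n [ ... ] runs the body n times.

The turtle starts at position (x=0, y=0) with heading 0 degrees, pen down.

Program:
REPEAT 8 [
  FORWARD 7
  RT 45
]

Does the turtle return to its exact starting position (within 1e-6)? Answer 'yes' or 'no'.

Answer: yes

Derivation:
Executing turtle program step by step:
Start: pos=(0,0), heading=0, pen down
REPEAT 8 [
  -- iteration 1/8 --
  FD 7: (0,0) -> (7,0) [heading=0, draw]
  RT 45: heading 0 -> 315
  -- iteration 2/8 --
  FD 7: (7,0) -> (11.95,-4.95) [heading=315, draw]
  RT 45: heading 315 -> 270
  -- iteration 3/8 --
  FD 7: (11.95,-4.95) -> (11.95,-11.95) [heading=270, draw]
  RT 45: heading 270 -> 225
  -- iteration 4/8 --
  FD 7: (11.95,-11.95) -> (7,-16.899) [heading=225, draw]
  RT 45: heading 225 -> 180
  -- iteration 5/8 --
  FD 7: (7,-16.899) -> (0,-16.899) [heading=180, draw]
  RT 45: heading 180 -> 135
  -- iteration 6/8 --
  FD 7: (0,-16.899) -> (-4.95,-11.95) [heading=135, draw]
  RT 45: heading 135 -> 90
  -- iteration 7/8 --
  FD 7: (-4.95,-11.95) -> (-4.95,-4.95) [heading=90, draw]
  RT 45: heading 90 -> 45
  -- iteration 8/8 --
  FD 7: (-4.95,-4.95) -> (0,0) [heading=45, draw]
  RT 45: heading 45 -> 0
]
Final: pos=(0,0), heading=0, 8 segment(s) drawn

Start position: (0, 0)
Final position: (0, 0)
Distance = 0; < 1e-6 -> CLOSED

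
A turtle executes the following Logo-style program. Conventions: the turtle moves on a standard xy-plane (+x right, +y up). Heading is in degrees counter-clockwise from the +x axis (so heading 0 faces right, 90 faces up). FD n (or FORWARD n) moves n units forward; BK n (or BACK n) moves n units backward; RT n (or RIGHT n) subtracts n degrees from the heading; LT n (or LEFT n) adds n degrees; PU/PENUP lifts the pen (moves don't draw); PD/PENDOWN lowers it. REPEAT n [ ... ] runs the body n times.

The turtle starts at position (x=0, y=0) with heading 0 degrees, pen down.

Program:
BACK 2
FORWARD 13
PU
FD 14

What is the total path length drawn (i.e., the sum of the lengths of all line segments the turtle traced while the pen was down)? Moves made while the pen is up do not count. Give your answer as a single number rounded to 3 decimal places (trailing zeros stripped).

Answer: 15

Derivation:
Executing turtle program step by step:
Start: pos=(0,0), heading=0, pen down
BK 2: (0,0) -> (-2,0) [heading=0, draw]
FD 13: (-2,0) -> (11,0) [heading=0, draw]
PU: pen up
FD 14: (11,0) -> (25,0) [heading=0, move]
Final: pos=(25,0), heading=0, 2 segment(s) drawn

Segment lengths:
  seg 1: (0,0) -> (-2,0), length = 2
  seg 2: (-2,0) -> (11,0), length = 13
Total = 15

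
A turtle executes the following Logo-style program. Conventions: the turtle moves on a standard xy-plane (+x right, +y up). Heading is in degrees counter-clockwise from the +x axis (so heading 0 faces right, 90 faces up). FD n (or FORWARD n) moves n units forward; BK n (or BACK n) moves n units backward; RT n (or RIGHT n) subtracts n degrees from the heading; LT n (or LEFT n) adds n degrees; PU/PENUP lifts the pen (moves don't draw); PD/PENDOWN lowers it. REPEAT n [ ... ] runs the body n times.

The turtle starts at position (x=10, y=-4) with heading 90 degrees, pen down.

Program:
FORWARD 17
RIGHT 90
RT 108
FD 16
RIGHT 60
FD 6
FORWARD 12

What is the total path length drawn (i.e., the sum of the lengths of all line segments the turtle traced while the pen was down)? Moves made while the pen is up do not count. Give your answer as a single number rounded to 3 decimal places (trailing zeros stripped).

Answer: 51

Derivation:
Executing turtle program step by step:
Start: pos=(10,-4), heading=90, pen down
FD 17: (10,-4) -> (10,13) [heading=90, draw]
RT 90: heading 90 -> 0
RT 108: heading 0 -> 252
FD 16: (10,13) -> (5.056,-2.217) [heading=252, draw]
RT 60: heading 252 -> 192
FD 6: (5.056,-2.217) -> (-0.813,-3.464) [heading=192, draw]
FD 12: (-0.813,-3.464) -> (-12.551,-5.959) [heading=192, draw]
Final: pos=(-12.551,-5.959), heading=192, 4 segment(s) drawn

Segment lengths:
  seg 1: (10,-4) -> (10,13), length = 17
  seg 2: (10,13) -> (5.056,-2.217), length = 16
  seg 3: (5.056,-2.217) -> (-0.813,-3.464), length = 6
  seg 4: (-0.813,-3.464) -> (-12.551,-5.959), length = 12
Total = 51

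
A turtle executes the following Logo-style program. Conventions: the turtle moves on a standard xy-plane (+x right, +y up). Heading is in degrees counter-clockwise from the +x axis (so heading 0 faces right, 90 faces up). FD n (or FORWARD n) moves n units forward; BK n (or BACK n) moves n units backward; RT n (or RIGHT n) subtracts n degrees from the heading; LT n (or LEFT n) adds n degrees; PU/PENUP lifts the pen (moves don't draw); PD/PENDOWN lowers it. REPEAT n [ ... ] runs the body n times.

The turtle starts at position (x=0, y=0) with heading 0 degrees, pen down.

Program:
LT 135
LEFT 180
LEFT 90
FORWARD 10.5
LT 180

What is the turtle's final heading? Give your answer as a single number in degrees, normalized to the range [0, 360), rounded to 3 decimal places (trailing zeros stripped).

Answer: 225

Derivation:
Executing turtle program step by step:
Start: pos=(0,0), heading=0, pen down
LT 135: heading 0 -> 135
LT 180: heading 135 -> 315
LT 90: heading 315 -> 45
FD 10.5: (0,0) -> (7.425,7.425) [heading=45, draw]
LT 180: heading 45 -> 225
Final: pos=(7.425,7.425), heading=225, 1 segment(s) drawn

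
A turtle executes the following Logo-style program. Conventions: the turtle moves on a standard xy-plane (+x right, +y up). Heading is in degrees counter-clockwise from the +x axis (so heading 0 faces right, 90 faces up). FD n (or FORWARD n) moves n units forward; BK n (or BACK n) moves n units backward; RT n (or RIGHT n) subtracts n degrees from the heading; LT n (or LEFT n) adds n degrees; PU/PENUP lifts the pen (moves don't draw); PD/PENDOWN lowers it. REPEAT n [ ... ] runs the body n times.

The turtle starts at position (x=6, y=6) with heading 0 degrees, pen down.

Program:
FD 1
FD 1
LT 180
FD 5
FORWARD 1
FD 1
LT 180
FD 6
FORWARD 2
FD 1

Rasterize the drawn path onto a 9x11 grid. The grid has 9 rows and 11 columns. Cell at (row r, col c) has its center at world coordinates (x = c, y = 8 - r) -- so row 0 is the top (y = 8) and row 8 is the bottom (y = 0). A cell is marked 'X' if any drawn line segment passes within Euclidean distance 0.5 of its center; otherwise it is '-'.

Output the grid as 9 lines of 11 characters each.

Segment 0: (6,6) -> (7,6)
Segment 1: (7,6) -> (8,6)
Segment 2: (8,6) -> (3,6)
Segment 3: (3,6) -> (2,6)
Segment 4: (2,6) -> (1,6)
Segment 5: (1,6) -> (7,6)
Segment 6: (7,6) -> (9,6)
Segment 7: (9,6) -> (10,6)

Answer: -----------
-----------
-XXXXXXXXXX
-----------
-----------
-----------
-----------
-----------
-----------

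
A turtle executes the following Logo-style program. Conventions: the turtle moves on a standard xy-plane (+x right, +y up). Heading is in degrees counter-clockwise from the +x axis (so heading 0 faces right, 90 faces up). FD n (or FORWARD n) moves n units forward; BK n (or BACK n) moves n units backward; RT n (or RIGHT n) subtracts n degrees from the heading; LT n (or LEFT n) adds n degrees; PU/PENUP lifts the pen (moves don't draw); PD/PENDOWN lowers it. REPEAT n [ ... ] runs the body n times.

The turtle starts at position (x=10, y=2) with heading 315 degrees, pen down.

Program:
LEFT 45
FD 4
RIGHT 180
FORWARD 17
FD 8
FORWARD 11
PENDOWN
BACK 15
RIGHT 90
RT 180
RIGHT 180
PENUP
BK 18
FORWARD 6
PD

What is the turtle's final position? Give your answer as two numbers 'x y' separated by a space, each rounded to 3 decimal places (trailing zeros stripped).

Answer: -7 -10

Derivation:
Executing turtle program step by step:
Start: pos=(10,2), heading=315, pen down
LT 45: heading 315 -> 0
FD 4: (10,2) -> (14,2) [heading=0, draw]
RT 180: heading 0 -> 180
FD 17: (14,2) -> (-3,2) [heading=180, draw]
FD 8: (-3,2) -> (-11,2) [heading=180, draw]
FD 11: (-11,2) -> (-22,2) [heading=180, draw]
PD: pen down
BK 15: (-22,2) -> (-7,2) [heading=180, draw]
RT 90: heading 180 -> 90
RT 180: heading 90 -> 270
RT 180: heading 270 -> 90
PU: pen up
BK 18: (-7,2) -> (-7,-16) [heading=90, move]
FD 6: (-7,-16) -> (-7,-10) [heading=90, move]
PD: pen down
Final: pos=(-7,-10), heading=90, 5 segment(s) drawn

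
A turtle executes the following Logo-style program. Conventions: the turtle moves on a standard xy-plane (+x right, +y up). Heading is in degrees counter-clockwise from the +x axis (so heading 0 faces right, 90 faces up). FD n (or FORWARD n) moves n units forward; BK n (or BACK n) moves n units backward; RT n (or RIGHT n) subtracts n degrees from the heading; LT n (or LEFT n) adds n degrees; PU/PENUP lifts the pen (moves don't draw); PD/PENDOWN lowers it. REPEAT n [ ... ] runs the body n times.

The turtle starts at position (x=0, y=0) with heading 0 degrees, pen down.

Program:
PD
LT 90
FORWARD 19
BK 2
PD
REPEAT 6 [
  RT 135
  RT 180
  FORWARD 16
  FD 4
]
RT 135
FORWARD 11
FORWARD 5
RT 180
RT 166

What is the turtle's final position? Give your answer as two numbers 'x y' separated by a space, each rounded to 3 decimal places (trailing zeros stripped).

Executing turtle program step by step:
Start: pos=(0,0), heading=0, pen down
PD: pen down
LT 90: heading 0 -> 90
FD 19: (0,0) -> (0,19) [heading=90, draw]
BK 2: (0,19) -> (0,17) [heading=90, draw]
PD: pen down
REPEAT 6 [
  -- iteration 1/6 --
  RT 135: heading 90 -> 315
  RT 180: heading 315 -> 135
  FD 16: (0,17) -> (-11.314,28.314) [heading=135, draw]
  FD 4: (-11.314,28.314) -> (-14.142,31.142) [heading=135, draw]
  -- iteration 2/6 --
  RT 135: heading 135 -> 0
  RT 180: heading 0 -> 180
  FD 16: (-14.142,31.142) -> (-30.142,31.142) [heading=180, draw]
  FD 4: (-30.142,31.142) -> (-34.142,31.142) [heading=180, draw]
  -- iteration 3/6 --
  RT 135: heading 180 -> 45
  RT 180: heading 45 -> 225
  FD 16: (-34.142,31.142) -> (-45.456,19.828) [heading=225, draw]
  FD 4: (-45.456,19.828) -> (-48.284,17) [heading=225, draw]
  -- iteration 4/6 --
  RT 135: heading 225 -> 90
  RT 180: heading 90 -> 270
  FD 16: (-48.284,17) -> (-48.284,1) [heading=270, draw]
  FD 4: (-48.284,1) -> (-48.284,-3) [heading=270, draw]
  -- iteration 5/6 --
  RT 135: heading 270 -> 135
  RT 180: heading 135 -> 315
  FD 16: (-48.284,-3) -> (-36.971,-14.314) [heading=315, draw]
  FD 4: (-36.971,-14.314) -> (-34.142,-17.142) [heading=315, draw]
  -- iteration 6/6 --
  RT 135: heading 315 -> 180
  RT 180: heading 180 -> 0
  FD 16: (-34.142,-17.142) -> (-18.142,-17.142) [heading=0, draw]
  FD 4: (-18.142,-17.142) -> (-14.142,-17.142) [heading=0, draw]
]
RT 135: heading 0 -> 225
FD 11: (-14.142,-17.142) -> (-21.92,-24.92) [heading=225, draw]
FD 5: (-21.92,-24.92) -> (-25.456,-28.456) [heading=225, draw]
RT 180: heading 225 -> 45
RT 166: heading 45 -> 239
Final: pos=(-25.456,-28.456), heading=239, 16 segment(s) drawn

Answer: -25.456 -28.456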